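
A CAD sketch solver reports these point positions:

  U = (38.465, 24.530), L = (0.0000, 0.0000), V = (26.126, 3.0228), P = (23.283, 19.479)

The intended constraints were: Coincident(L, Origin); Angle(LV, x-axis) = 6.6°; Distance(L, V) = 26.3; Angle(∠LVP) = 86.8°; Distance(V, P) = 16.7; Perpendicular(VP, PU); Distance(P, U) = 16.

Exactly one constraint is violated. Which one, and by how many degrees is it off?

Perpendicular(VP, PU) — off by 8.60°.

L = (0.00, 0.00) ✓; LV at 6.600° ✓; |LV| = 26.30 ✓; ∠LVP = 86.80° ✓; |VP| = 16.70 ✓; ∠(VP, PU) = 81.40° ✗; |PU| = 16.00 ✓.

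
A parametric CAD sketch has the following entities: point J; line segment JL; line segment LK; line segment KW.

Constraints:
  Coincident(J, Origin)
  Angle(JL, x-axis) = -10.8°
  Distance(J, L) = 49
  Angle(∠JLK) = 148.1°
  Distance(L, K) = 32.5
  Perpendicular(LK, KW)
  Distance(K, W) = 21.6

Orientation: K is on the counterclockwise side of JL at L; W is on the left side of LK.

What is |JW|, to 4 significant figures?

74.22

∠JLK = 148.1°, so LK runs at -10.8° + (180° − 148.1°) = 21.10° from the x-axis; with |LK| = 32.5, K = L + 32.5·(cos 21.10°, sin 21.10°) = (78.45, 2.518). The perpendicularity gives KW at right angles to LK; with |KW| = 21.6 on the left of LK, W = K + 21.6·(-0.3600, 0.9330) = (70.68, 22.67). Then |JW| = |W − J| = 74.22.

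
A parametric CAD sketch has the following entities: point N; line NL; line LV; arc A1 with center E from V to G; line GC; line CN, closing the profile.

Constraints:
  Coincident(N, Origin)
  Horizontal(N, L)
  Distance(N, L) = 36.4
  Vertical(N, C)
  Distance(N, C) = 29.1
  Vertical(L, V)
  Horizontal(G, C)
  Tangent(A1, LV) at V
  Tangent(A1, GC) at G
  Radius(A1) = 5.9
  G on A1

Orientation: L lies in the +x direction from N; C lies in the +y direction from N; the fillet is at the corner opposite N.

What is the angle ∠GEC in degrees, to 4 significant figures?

79.05°

The virtual corner opposite N is at (36.40, 29.10). The tangent condition forces EV to be normal to LV and tangency of A1 to GC means the radius EG is perpendicular to GC, with radius 5.9, so the center E sits 5.9 in from both sides at E = (30.50, 23.20). That places the tangent points at V = (36.40, 23.20) on LV and G = (30.50, 29.10) on GC. Then cos ∠GEC = EG·EC / (|EG||EC|), giving 79.05°.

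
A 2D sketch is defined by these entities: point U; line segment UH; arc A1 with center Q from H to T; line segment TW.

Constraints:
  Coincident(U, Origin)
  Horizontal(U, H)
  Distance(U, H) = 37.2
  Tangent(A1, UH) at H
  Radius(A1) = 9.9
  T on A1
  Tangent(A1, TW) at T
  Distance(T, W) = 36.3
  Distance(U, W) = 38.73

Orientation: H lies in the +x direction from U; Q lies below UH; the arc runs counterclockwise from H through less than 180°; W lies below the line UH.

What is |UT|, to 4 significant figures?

28.97

Checks: ∠(QH, HU) = 90.00° ✓; |QT| = 9.900 ✓; ∠(QT, TW) = 90.00° ✓; |TW| = 36.30 ✓; |UW| = 38.73 ✓.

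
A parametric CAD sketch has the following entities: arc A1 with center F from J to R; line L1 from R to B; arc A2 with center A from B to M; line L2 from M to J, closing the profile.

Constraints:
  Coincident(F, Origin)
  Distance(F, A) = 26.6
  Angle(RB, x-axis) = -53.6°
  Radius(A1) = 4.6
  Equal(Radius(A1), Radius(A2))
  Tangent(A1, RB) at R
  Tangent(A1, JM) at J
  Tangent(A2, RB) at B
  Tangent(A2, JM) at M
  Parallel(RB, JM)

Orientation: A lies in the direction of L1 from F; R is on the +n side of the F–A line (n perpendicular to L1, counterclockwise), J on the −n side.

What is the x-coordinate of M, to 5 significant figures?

12.082

Tangency of A1 to both parallel lines with radius 4.6 puts R and J at F ± 4.6·n: R = (3.7025, 2.7297), J = (-3.7025, -2.7297). Equal radii place B and M the same way about A: B = A + 4.6·n = (19.487, -18.680), M = A − 4.6·n = (12.082, -24.140). So M.x = 12.082.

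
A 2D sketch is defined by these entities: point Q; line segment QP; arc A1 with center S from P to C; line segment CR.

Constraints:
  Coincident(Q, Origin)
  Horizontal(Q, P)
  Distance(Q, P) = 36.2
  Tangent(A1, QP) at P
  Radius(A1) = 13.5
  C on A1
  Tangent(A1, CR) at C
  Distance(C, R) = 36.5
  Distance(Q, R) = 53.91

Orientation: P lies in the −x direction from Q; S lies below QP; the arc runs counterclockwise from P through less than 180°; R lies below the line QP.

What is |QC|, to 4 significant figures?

51.39

Q is at the origin; Q and P share the same y with |QP| = 36.2 and P on the −x side, so P = (-36.20, 0.000). Since A1 is tangent to QP there, SP ⟂ QP, so S = P + (0, -13.5) = (-36.20, -13.50). Since SC ⟂ CR (tangency), |SR| = √(13.5² + 36.5²) = 38.92 regardless of where C sits on A1. So R lies on both circle(Q, 53.91) and circle(S, 38.92); the below-QP intersection is R = (-21.39, -49.49). C is the foot of the tangent from R: C = (-46.13, -22.65).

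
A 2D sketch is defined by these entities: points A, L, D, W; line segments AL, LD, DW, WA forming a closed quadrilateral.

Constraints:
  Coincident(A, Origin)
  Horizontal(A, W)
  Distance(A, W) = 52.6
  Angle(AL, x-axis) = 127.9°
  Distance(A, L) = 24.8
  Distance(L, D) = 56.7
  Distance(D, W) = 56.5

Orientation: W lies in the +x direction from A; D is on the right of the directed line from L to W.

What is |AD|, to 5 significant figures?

33.422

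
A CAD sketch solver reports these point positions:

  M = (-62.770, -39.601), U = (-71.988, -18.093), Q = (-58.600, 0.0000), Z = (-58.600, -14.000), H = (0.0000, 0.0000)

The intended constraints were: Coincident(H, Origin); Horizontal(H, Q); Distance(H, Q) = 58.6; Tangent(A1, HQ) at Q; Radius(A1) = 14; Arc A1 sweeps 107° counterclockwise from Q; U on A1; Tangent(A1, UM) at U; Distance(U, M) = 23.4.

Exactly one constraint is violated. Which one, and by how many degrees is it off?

Tangent(A1, UM) at U — off by 6.20°.

H = (0.00, 0.00) ✓; H.y = 0.00, Q.y = 0.00 ✓; |HQ| = 58.60 ✓; ∠(ZQ, QH) = 90.00° ✓; |ZQ| = 14.00 ✓; bearing(Z→U) − bearing(Z→Q) = 107.0° ✓; |ZU| = 14.00 ✓; ∠(ZU, UM) = 83.80° ✗; |UM| = 23.40 ✓.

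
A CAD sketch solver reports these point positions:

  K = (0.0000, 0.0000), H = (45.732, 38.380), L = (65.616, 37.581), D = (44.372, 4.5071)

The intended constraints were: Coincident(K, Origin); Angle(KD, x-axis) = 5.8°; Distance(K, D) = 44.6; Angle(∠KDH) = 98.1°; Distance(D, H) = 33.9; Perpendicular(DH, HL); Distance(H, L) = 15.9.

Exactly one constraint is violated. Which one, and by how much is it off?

Distance(H, L) = 15.9 — off by 4.00.

K = (0.00, 0.00) ✓; KD at 5.800° ✓; |KD| = 44.60 ✓; ∠KDH = 98.10° ✓; |DH| = 33.90 ✓; ∠(DH, HL) = 90.00° ✓; |HL| = 19.90 ✗.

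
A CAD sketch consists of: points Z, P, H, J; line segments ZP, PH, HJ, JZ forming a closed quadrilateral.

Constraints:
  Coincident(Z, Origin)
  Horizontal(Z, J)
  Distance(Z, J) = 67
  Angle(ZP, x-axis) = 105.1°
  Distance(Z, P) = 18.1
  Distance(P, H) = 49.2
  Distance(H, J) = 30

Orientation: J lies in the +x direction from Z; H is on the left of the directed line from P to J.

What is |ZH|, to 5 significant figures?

48.629

Z is at the origin; ZJ is horizontal with |ZJ| = 67.0 and J in +x, so J = (67.0, 0). ZP runs at 105.1° with |ZP| = 18.1, so P = (-4.7151, 17.475). H is determined by |PH| = 49.2 and |HJ| = 30.0 together: it lies at the intersection of circle(P, 49.2) and circle(J, 30.0). With |PJ| = 73.814, the foot of the radical line on PJ is 47.207 from P and the perpendicular offset is √(49.2² − 47.207²) = 13.860. Taking the left-of-PJ solution: H = (44.432, 19.765).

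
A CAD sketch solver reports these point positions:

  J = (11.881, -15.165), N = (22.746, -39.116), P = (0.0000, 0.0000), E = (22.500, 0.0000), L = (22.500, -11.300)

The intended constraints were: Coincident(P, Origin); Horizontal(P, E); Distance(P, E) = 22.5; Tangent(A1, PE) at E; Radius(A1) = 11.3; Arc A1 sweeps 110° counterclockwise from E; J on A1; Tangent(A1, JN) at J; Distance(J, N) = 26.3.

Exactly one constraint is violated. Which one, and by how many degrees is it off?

Tangent(A1, JN) at J — off by 4.40°.

P = (0.00, 0.00) ✓; P.y = 0.00, E.y = 0.00 ✓; |PE| = 22.50 ✓; ∠(LE, EP) = 90.00° ✓; |LE| = 11.30 ✓; bearing(L→J) − bearing(L→E) = 110.0° ✓; |LJ| = 11.30 ✓; ∠(LJ, JN) = 85.60° ✗; |JN| = 26.30 ✓.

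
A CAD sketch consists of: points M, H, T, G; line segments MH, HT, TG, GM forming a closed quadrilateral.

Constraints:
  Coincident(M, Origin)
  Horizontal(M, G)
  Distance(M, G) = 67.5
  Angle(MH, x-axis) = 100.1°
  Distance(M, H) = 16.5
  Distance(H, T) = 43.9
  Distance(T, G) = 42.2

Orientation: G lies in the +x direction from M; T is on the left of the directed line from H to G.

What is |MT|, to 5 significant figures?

49.290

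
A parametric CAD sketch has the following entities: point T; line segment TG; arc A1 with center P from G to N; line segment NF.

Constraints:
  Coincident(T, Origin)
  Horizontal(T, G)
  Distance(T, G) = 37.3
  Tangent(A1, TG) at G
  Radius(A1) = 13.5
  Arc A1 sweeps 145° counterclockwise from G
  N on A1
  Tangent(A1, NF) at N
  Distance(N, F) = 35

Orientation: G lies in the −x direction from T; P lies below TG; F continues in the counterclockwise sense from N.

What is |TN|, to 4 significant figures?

51.30

Since A1 is tangent to TG there, PG ⟂ TG, so P = G + (0, -13.5) = (-37.30, -13.50). On A1, G sits at bearing 90° from P; a 145° counterclockwise sweep puts N at bearing 235°, so N = P + 13.5·(cos 235°, sin 235°) = (-45.04, -24.56). Then |TN| = |N − T| = 51.30.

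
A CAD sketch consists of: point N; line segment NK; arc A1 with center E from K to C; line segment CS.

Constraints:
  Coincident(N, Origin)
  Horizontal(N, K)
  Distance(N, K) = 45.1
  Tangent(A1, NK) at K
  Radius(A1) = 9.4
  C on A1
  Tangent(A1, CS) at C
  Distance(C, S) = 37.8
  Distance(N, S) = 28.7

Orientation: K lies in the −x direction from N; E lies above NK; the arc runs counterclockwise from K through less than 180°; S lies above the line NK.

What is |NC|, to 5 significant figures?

39.059

N is at the origin; NK is horizontal with |NK| = 45.1 and K on the −x side, so K = (-45.100, 0.0000). The tangent condition forces EK to be normal to NK, so E = K + (0, 9.4) = (-45.100, 9.4000). Since EC ⟂ CS (tangency), |ES| = √(9.4² + 37.8²) = 38.951 regardless of where C sits on A1. So S lies on both circle(N, 28.7) and circle(E, 38.951); the above-NK intersection is S = (-10.254, 26.806). C is the foot of the tangent from S: C = (-38.994, 2.2529).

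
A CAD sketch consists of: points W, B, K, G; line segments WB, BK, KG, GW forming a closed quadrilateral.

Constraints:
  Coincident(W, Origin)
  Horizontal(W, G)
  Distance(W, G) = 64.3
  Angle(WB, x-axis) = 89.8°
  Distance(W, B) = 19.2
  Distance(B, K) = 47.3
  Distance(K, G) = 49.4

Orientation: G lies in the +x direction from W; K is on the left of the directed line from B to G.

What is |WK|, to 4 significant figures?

59.50

Checks: |BK| = 47.30 ✓; |KG| = 49.40 ✓.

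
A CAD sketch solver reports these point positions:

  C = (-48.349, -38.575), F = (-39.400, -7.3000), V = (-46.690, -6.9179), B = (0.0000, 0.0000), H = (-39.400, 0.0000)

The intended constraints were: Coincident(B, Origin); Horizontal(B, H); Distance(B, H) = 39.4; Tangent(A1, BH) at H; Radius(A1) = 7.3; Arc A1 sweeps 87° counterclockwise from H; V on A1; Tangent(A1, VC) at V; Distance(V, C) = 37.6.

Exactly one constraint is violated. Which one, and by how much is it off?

Distance(V, C) = 37.6 — off by 5.90.

B = (0.00, 0.00) ✓; B.y = 0.00, H.y = 0.00 ✓; |BH| = 39.40 ✓; ∠(FH, HB) = 90.00° ✓; |FH| = 7.300 ✓; bearing(F→V) − bearing(F→H) = 87.00° ✓; |FV| = 7.300 ✓; ∠(FV, VC) = 90.00° ✓; |VC| = 31.70 ✗.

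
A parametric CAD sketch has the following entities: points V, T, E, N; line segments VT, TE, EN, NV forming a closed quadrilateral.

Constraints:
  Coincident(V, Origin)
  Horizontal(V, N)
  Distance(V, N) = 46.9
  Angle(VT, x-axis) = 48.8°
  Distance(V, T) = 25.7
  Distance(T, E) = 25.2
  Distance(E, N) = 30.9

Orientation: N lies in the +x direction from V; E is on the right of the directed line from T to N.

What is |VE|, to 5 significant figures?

17.567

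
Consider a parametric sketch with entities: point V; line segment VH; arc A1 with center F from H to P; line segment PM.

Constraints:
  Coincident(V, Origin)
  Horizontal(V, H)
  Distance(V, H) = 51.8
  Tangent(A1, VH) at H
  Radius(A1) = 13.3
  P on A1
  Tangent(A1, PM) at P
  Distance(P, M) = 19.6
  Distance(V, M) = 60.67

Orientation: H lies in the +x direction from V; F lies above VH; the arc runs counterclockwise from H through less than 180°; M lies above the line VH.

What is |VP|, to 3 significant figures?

65.5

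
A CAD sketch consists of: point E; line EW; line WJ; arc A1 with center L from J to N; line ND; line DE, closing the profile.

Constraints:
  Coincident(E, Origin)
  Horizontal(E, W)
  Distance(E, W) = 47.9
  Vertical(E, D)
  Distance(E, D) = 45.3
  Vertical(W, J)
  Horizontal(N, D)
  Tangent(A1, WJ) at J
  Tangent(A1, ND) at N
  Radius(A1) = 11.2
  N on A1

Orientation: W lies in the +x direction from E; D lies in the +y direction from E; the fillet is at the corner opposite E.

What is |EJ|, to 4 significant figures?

58.80

The virtual corner opposite E is at (47.90, 45.30). Tangency of A1 to WJ means the radius LJ is perpendicular to WJ and A1 meets ND tangentially, so LN is at right angles to ND, with radius 11.2, so the center L sits 11.2 in from both sides at L = (36.70, 34.10). That places the tangent points at J = (47.90, 34.10) on WJ and N = (36.70, 45.30) on ND. Then |EJ| = |J − E| = 58.80.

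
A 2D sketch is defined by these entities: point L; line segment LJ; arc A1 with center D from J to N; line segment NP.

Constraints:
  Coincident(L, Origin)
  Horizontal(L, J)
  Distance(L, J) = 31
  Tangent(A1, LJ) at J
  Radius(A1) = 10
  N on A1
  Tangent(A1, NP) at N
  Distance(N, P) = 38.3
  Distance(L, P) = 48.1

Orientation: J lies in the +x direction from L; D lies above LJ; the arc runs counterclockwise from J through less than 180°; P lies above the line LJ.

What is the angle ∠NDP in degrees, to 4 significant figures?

75.37°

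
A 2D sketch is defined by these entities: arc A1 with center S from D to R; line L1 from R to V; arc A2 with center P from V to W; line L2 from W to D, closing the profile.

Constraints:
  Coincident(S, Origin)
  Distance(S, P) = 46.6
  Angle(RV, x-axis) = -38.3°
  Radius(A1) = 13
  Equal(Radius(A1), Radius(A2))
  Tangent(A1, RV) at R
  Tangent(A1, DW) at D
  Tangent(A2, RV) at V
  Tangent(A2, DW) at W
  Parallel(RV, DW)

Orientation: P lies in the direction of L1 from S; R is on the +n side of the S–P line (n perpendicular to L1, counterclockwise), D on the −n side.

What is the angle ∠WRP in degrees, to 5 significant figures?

13.571°

The slot axis is L1's direction at -38.3°, so u = (cos -38.3°, sin -38.3°) = (0.78478, -0.61978) and n = (−sin -38.3°, cos -38.3°) = (0.61978, 0.78478). S is at the origin and P lies 46.6 along u from S, so P = 46.6·u = (36.571, -28.882). Tangency of A1 to both parallel lines with radius 13.0 puts R and D at S ± 13.0·n: R = (8.0571, 10.202), D = (-8.0571, -10.202). Equal radii place V and W the same way about P: V = P + 13.0·n = (44.628, -18.680), W = P − 13.0·n = (28.513, -39.084). Then cos ∠WRP = RW·RP / (|RW||RP|), giving 13.571°.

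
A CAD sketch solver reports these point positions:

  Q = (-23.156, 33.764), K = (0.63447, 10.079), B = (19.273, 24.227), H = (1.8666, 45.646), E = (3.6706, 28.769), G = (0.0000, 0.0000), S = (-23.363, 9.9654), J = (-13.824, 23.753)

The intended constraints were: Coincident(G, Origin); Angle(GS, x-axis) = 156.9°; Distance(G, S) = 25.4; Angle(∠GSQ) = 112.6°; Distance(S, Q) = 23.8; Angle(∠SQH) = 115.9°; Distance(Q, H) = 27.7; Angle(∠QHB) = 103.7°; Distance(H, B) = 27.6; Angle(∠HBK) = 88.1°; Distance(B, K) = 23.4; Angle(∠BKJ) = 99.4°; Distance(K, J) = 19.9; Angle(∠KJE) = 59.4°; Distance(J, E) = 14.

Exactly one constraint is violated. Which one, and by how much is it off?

Distance(J, E) = 14 — off by 4.20.

G = (0.00, 0.00) ✓; GS at 156.9° ✓; |GS| = 25.40 ✓; ∠GSQ = 112.6° ✓; |SQ| = 23.80 ✓; ∠SQH = 115.9° ✓; |QH| = 27.70 ✓; ∠QHB = 103.7° ✓; |HB| = 27.60 ✓; ∠HBK = 88.10° ✓; |BK| = 23.40 ✓; ∠BKJ = 99.40° ✓; |KJ| = 19.90 ✓; ∠KJE = 59.40° ✓; |JE| = 18.20 ✗.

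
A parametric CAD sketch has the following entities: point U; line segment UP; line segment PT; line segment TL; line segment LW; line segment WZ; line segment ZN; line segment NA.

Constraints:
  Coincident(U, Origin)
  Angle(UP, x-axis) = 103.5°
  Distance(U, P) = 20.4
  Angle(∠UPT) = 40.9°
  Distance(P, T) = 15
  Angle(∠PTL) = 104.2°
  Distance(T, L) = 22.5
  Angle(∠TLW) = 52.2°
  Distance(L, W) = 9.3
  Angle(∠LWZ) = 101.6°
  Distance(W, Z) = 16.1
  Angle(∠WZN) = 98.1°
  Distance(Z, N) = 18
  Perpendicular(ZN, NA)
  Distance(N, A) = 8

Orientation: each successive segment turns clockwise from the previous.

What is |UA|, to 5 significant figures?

17.434

U is at the origin; UP runs at 103.5° with length 20.4, so P = (-4.7623, 19.836). ∠UPT = 40.9° gives PT at -35.600° from the x-axis; with |PT| = 15.0, T = (7.4342, 11.105). ∠PTL = 104.2° gives TL at -111.40° from the x-axis; with |TL| = 22.5, L = (-0.77550, -9.8443). ∠TLW = 52.2° gives LW at 120.80° from the x-axis; with |LW| = 9.3, W = (-5.5375, -1.8559). ∠LWZ = 101.6° gives WZ at 42.400° from the x-axis; with |WZ| = 16.1, Z = (6.3516, 9.0003). ∠WZN = 98.1° gives ZN at -39.500° from the x-axis; with |ZN| = 18.0, N = (20.241, -2.4491). ZN ⟂ NA, so NA runs at -129.50°; with |NA| = 8.0, A = (15.152, -8.6221). Then |UA| = |A − U| = 17.434.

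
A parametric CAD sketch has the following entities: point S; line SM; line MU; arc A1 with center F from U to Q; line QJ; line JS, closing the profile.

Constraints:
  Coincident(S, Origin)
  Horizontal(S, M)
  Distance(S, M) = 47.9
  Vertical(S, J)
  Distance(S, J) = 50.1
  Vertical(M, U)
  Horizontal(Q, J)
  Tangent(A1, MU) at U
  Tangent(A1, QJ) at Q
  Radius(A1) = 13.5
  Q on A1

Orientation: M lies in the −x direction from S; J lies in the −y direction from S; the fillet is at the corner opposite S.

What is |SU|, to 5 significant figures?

60.282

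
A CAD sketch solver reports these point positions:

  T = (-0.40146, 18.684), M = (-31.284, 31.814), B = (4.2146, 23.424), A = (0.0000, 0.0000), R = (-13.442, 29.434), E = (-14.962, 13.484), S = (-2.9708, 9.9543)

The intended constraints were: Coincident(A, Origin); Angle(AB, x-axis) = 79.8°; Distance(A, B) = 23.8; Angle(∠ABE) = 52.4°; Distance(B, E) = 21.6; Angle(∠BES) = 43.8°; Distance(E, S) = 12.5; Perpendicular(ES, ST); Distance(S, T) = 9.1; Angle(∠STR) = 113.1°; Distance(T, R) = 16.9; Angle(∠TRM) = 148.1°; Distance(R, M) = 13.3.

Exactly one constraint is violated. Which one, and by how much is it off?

Distance(R, M) = 13.3 — off by 4.70.

A = (0.00, 0.00) ✓; AB at 79.80° ✓; |AB| = 23.80 ✓; ∠ABE = 52.40° ✓; |BE| = 21.60 ✓; ∠BES = 43.80° ✓; |ES| = 12.50 ✓; ∠(ES, ST) = 90.00° ✓; |ST| = 9.100 ✓; ∠STR = 113.1° ✓; |TR| = 16.90 ✓; ∠TRM = 148.1° ✓; |RM| = 18.00 ✗.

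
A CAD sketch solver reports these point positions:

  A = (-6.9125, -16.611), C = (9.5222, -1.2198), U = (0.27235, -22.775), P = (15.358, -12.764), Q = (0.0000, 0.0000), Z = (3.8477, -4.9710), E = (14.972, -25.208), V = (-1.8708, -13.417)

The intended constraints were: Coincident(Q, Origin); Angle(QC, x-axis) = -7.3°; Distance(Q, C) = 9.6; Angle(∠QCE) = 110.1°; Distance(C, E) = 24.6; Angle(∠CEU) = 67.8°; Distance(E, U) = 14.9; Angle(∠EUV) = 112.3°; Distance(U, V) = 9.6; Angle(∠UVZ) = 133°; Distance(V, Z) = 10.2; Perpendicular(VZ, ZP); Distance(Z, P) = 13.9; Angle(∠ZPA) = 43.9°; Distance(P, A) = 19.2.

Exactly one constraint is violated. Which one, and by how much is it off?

Distance(P, A) = 19.2 — off by 3.40.

Q = (0.00, 0.00) ✓; QC at -7.300° ✓; |QC| = 9.600 ✓; ∠QCE = 110.1° ✓; |CE| = 24.60 ✓; ∠CEU = 67.80° ✓; |EU| = 14.90 ✓; ∠EUV = 112.3° ✓; |UV| = 9.600 ✓; ∠UVZ = 133.0° ✓; |VZ| = 10.20 ✓; ∠(VZ, ZP) = 90.00° ✓; |ZP| = 13.90 ✓; ∠ZPA = 43.90° ✓; |PA| = 22.60 ✗.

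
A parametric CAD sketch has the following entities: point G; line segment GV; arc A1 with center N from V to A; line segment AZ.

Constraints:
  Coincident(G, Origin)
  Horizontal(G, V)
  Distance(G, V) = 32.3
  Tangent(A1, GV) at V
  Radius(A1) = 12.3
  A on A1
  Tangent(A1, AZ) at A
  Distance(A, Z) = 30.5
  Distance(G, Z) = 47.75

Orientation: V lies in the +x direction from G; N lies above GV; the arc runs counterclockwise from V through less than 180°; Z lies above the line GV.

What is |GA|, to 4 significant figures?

46.21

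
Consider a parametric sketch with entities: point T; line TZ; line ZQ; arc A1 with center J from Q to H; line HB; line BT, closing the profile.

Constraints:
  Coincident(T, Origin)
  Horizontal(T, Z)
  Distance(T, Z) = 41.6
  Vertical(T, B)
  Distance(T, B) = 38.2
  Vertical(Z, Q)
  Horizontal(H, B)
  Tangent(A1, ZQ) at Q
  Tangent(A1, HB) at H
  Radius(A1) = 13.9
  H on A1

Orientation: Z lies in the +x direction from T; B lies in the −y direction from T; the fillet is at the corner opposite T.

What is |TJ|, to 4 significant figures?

36.85

TB is vertical with |TB| = 38.2 and B on the −y side, so B = (0.000, -38.20). The virtual corner opposite T is at (41.60, -38.20). Since A1 is tangent to ZQ there, JQ ⟂ ZQ and since A1 is tangent to HB there, JH ⟂ HB, with radius 13.9, so the center J sits 13.9 in from both sides at J = (27.70, -24.30). Then |TJ| = |J − T| = 36.85.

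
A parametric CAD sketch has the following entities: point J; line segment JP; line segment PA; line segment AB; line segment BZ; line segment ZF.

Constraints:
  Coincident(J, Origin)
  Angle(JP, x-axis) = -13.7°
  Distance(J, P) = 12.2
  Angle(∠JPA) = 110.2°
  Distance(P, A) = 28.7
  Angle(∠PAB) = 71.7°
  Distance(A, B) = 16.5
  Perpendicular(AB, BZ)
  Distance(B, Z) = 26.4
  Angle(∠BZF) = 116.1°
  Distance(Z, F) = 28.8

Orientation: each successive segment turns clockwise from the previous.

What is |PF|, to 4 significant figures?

21.85

J is at the origin; JP runs at -13.7° with length 12.2, so P = (11.85, -2.889). ∠JPA = 110.2° gives PA at -83.50° from the x-axis; with |PA| = 28.7, A = (15.10, -31.40). ∠PAB = 71.7° gives AB at 168.2° from the x-axis; with |AB| = 16.5, B = (-1.049, -28.03). The perpendicularity gives BZ at right angles to AB, so BZ runs at 78.20°; with |BZ| = 26.4, Z = (4.349, -2.189). ∠BZF = 116.1° gives ZF at 14.30° from the x-axis; with |ZF| = 28.8, F = (32.26, 4.925). Then |PF| = |F − P| = 21.85.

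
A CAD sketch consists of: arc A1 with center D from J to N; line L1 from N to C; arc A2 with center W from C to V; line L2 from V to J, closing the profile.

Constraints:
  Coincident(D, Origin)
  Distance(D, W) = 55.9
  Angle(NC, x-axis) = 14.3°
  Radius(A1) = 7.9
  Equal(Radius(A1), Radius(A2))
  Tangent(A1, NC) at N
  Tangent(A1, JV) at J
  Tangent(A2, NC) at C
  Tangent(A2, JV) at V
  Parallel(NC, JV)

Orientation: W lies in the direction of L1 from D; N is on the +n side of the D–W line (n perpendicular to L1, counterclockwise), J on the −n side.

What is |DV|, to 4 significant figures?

56.46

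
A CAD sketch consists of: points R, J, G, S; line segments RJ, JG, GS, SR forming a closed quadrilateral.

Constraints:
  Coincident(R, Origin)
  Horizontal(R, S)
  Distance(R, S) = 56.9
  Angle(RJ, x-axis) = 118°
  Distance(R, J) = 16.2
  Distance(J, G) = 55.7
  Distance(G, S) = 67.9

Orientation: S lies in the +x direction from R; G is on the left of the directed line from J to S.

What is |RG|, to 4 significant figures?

64.61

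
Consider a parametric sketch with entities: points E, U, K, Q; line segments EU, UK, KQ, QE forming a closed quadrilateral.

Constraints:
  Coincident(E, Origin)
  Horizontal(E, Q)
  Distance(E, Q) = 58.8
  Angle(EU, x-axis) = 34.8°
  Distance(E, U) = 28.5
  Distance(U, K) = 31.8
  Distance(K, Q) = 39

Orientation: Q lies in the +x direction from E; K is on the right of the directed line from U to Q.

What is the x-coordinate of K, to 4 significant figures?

23.03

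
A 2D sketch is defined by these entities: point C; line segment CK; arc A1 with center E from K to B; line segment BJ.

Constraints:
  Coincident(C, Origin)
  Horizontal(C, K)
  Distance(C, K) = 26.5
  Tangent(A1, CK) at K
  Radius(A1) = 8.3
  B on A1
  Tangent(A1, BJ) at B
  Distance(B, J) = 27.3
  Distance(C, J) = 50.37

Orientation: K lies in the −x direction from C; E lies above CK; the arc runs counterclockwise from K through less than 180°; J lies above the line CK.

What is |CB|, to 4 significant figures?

23.83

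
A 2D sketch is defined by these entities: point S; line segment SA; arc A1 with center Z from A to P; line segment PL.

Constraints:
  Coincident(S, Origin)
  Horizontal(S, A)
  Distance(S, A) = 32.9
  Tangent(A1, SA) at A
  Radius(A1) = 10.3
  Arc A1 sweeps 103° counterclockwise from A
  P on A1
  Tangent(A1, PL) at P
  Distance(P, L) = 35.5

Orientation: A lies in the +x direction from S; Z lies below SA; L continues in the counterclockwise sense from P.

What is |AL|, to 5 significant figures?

47.252

S is at the origin; S and A share the same y with |SA| = 32.9 and A on the +x side, so A = (32.900, 0.0000). A1 meets SA tangentially, so ZA is at right angles to SA, so Z = A + (0, -10.3) = (32.900, -10.300). On A1, A sits at bearing 90° from Z; a 103° counterclockwise sweep puts P at bearing 193°, so P = Z + 10.3·(cos 193°, sin 193°) = (22.864, -12.617). The tangent condition forces ZP to be normal to PL, so PL runs along (−sin 193°, cos 193°); with |PL| = 35.5, L = (30.850, -47.207). Then |AL| = |L − A| = 47.252.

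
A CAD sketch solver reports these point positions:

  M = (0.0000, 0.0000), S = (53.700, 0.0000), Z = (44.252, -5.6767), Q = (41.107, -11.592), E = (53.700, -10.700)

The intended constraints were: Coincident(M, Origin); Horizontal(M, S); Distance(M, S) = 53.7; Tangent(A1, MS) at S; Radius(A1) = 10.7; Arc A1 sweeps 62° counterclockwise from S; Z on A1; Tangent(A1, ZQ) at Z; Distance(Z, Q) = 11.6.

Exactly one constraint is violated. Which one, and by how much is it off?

Distance(Z, Q) = 11.6 — off by 4.90.

M = (0.00, 0.00) ✓; M.y = 0.00, S.y = 0.00 ✓; |MS| = 53.70 ✓; ∠(ES, SM) = 90.00° ✓; |ES| = 10.70 ✓; bearing(E→Z) − bearing(E→S) = 62.00° ✓; |EZ| = 10.70 ✓; ∠(EZ, ZQ) = 90.00° ✓; |ZQ| = 6.699 ✗.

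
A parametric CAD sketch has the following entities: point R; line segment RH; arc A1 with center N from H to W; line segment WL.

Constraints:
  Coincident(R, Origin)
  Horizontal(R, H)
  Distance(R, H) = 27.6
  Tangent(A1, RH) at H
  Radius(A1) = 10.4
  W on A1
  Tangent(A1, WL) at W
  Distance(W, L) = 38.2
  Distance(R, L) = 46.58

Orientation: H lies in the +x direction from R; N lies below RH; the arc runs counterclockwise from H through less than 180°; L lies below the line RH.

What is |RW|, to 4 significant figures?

19.28

Checks: |NW| = 10.40 ✓; ∠(NW, WL) = 90.00° ✓; |WL| = 38.20 ✓; |RL| = 46.58 ✓.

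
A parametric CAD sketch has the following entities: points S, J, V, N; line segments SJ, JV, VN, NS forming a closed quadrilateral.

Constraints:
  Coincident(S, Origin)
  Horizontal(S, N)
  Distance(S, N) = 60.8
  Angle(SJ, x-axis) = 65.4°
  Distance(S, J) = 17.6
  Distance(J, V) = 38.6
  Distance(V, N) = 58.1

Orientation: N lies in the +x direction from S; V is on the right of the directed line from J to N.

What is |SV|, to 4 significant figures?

23.74

Checks: |JV| = 38.60 ✓; |VN| = 58.10 ✓.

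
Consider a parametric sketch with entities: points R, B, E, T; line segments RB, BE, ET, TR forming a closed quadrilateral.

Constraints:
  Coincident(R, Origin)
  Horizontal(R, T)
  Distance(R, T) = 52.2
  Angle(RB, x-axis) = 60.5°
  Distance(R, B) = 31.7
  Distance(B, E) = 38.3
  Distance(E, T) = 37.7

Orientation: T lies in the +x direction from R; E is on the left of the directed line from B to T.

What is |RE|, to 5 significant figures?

64.675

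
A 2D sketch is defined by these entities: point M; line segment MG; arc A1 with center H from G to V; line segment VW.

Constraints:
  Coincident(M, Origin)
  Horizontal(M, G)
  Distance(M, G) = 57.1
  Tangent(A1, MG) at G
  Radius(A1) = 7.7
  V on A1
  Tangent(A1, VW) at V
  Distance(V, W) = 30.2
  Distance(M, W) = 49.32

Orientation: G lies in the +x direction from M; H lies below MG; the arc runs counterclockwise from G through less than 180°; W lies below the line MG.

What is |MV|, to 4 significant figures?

50.30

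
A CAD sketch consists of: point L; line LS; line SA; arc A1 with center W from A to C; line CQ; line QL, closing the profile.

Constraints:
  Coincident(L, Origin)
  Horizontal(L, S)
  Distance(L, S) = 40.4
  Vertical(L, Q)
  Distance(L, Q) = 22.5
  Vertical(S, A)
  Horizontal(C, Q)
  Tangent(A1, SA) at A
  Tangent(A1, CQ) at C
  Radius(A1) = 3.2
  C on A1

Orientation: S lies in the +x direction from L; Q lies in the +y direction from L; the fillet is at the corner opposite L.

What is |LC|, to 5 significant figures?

43.475

L is at the origin; L and S share the same y with |LS| = 40.4 and S on the +x side, so S = (40.400, 0.0000). L and Q share the same x with |LQ| = 22.5 and Q on the +y side, so Q = (0.0000, 22.500). The virtual corner opposite L is at (40.400, 22.500). Since A1 is tangent to SA there, WA ⟂ SA and tangency of A1 to CQ means the radius WC is perpendicular to CQ, with radius 3.2, so the center W sits 3.2 in from both sides at W = (37.200, 19.300). That places the tangent points at A = (40.400, 19.300) on SA and C = (37.200, 22.500) on CQ. Then |LC| = |C − L| = 43.475.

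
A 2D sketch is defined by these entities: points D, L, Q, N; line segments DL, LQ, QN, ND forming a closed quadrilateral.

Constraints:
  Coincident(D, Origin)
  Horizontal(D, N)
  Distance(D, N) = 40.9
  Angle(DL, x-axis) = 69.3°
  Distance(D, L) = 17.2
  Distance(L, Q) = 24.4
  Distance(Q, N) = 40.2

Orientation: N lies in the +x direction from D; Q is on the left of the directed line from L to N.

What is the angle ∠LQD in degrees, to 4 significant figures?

7.443°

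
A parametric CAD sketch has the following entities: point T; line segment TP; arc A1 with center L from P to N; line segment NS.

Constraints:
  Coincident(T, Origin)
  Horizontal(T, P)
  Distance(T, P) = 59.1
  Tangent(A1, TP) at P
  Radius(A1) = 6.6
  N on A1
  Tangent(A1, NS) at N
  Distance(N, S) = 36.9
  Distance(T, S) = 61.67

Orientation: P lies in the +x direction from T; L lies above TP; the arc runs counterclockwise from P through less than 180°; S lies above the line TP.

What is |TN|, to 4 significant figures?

65.51

Checks: |LN| = 6.600 ✓; ∠(LN, NS) = 90.00° ✓; |NS| = 36.90 ✓; |TS| = 61.67 ✓.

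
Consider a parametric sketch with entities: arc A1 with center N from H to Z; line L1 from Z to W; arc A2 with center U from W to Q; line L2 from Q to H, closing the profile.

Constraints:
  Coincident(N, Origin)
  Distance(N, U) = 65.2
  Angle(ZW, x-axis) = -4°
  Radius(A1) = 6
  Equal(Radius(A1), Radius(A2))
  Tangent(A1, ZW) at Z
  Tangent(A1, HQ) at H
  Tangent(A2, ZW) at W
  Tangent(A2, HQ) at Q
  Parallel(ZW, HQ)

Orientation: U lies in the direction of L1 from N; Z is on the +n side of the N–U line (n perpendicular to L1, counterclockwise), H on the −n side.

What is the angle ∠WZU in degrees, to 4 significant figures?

5.258°

Tangency of A1 to both parallel lines with radius 6.0 puts Z and H at N ± 6.0·n: Z = (0.4185, 5.985), H = (-0.4185, -5.985). Equal radii place W and Q the same way about U: W = U + 6.0·n = (65.46, 1.437), Q = U − 6.0·n = (64.62, -10.53). Then cos ∠WZU = ZW·ZU / (|ZW||ZU|), giving 5.258°.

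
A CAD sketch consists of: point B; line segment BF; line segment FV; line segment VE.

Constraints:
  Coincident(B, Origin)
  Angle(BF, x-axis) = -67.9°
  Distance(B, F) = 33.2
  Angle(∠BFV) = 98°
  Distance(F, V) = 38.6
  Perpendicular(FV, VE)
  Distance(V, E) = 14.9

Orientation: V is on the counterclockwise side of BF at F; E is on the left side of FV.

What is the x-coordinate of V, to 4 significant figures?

49.93

B is at the origin; BF runs at -67.9° with length 33.2, so F = 33.2·(cos -67.9°, sin -67.9°) = (12.49, -30.76). ∠BFV = 98.0°, so FV runs at -67.9° + (180° − 98.0°) = 14.10° from the x-axis; with |FV| = 38.6, V = F + 38.6·(cos 14.10°, sin 14.10°) = (49.93, -21.36). So V.x = 49.93.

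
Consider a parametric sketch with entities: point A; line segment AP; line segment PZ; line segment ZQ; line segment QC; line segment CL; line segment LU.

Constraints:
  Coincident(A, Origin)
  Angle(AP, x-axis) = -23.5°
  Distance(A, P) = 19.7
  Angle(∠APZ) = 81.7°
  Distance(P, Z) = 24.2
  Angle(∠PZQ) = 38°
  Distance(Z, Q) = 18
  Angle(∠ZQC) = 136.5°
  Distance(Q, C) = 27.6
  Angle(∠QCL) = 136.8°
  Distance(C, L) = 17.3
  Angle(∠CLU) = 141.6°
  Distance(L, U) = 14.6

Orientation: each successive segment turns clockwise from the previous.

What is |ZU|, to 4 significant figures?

57.12

A is at the origin; AP runs at -23.5° with length 19.7, so P = (18.07, -7.855). ∠APZ = 81.7° gives PZ at -121.8° from the x-axis; with |PZ| = 24.2, Z = (5.314, -28.42). ∠PZQ = 38.0° gives ZQ at 96.20° from the x-axis; with |ZQ| = 18.0, Q = (3.370, -10.53). ∠ZQC = 136.5° gives QC at 52.70° from the x-axis; with |QC| = 27.6, C = (20.10, 11.43). ∠QCL = 136.8° gives CL at 9.500° from the x-axis; with |CL| = 17.3, L = (37.16, 14.28). ∠CLU = 141.6° gives LU at -28.90° from the x-axis; with |LU| = 14.6, U = (49.94, 7.226). Then |ZU| = |U − Z| = 57.12.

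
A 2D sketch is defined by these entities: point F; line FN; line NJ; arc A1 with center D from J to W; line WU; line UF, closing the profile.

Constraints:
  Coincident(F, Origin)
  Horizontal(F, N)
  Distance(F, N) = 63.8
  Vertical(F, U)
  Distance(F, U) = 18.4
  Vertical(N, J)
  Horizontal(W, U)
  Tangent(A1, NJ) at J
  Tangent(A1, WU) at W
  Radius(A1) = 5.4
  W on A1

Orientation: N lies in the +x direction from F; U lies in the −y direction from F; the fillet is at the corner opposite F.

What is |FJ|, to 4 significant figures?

65.11

F is at the origin; F and N share the same y with |FN| = 63.8 and N on the +x side, so N = (63.80, 0.000). F and U share the same x with |FU| = 18.4 and U on the −y side, so U = (0.000, -18.40). The virtual corner opposite F is at (63.80, -18.40). Tangency of A1 to NJ means the radius DJ is perpendicular to NJ and A1 meets WU tangentially, so DW is at right angles to WU, with radius 5.4, so the center D sits 5.4 in from both sides at D = (58.40, -13.00). That places the tangent points at J = (63.80, -13.00) on NJ and W = (58.40, -18.40) on WU. Then |FJ| = |J − F| = 65.11.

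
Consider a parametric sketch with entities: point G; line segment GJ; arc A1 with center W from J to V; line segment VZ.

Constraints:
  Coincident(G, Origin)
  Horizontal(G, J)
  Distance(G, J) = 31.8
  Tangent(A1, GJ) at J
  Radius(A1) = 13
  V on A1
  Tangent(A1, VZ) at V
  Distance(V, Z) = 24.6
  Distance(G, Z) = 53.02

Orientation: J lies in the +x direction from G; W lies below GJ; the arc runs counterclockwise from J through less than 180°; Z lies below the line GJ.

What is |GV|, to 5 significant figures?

28.814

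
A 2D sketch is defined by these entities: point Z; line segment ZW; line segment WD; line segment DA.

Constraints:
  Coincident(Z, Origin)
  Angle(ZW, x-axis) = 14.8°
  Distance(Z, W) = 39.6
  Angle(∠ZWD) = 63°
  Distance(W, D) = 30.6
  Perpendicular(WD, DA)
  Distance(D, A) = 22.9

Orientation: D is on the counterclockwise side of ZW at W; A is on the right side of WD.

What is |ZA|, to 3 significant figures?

59.5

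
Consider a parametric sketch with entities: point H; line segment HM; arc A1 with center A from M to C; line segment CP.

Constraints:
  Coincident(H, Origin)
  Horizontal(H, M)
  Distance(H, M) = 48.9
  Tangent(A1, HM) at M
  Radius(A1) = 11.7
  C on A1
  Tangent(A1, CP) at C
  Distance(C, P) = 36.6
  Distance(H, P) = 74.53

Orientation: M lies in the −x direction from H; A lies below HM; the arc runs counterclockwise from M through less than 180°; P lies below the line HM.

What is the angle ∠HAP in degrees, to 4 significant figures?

113.7°

H is at the origin; HM is horizontal with |HM| = 48.9 and M on the −x side, so M = (-48.90, 0.000). Tangency of A1 to HM means the radius AM is perpendicular to HM, so A = M + (0, -11.7) = (-48.90, -11.70). Since AC ⟂ CP (tangency), |AP| = √(11.7² + 36.6²) = 38.42 regardless of where C sits on A1. So P lies on both circle(H, 74.53) and circle(A, 38.42); the below-HM intersection is P = (-55.70, -49.52). C is the foot of the tangent from P: C = (-60.50, -13.23).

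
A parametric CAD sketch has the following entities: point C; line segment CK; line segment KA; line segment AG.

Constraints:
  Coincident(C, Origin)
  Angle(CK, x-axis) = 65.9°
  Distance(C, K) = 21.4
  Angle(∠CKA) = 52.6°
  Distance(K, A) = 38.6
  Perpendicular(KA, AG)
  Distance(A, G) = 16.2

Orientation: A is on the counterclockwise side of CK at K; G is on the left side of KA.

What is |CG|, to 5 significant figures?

25.615

C is at the origin; CK runs at 65.9° with length 21.4, so K = 21.4·(cos 65.9°, sin 65.9°) = (8.7383, 19.535). ∠CKA = 52.6°, so KA runs at 65.9° + (180° − 52.6°) = 193.30° from the x-axis; with |KA| = 38.6, A = K + 38.6·(cos 193.30°, sin 193.30°) = (-28.826, 10.655). KA is perpendicular to AG; with |AG| = 16.2 on the left of KA, G = A + 16.2·(0.23005, -0.97318) = (-25.100, -5.1108). Then |CG| = |G − C| = 25.615.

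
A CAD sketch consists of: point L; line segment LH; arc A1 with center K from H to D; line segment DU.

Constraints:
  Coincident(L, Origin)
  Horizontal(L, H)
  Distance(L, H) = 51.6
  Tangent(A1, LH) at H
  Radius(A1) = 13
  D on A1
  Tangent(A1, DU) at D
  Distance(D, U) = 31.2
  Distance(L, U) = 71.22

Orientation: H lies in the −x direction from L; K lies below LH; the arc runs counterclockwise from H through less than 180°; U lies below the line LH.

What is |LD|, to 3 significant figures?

66.2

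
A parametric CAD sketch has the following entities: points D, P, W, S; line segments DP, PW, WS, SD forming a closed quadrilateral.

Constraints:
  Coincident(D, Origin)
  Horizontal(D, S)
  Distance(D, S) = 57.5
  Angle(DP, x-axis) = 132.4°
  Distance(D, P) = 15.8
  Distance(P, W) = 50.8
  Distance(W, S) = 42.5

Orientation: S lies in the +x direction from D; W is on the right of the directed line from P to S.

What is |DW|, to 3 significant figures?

35.0

D is at the origin; DS is horizontal with |DS| = 57.5 and S in +x, so S = (57.5, 0). DP runs at 132.4° with |DP| = 15.8, so P = (-10.7, 11.7). W is determined by |PW| = 50.8 and |WS| = 42.5 together: it lies at the intersection of circle(P, 50.8) and circle(S, 42.5). With |PS| = 69.1, the foot of the radical line on PS is 40.2 from P and the perpendicular offset is √(50.8² − 40.2²) = 31.1. Taking the right-of-PS solution: W = (23.7, -25.8).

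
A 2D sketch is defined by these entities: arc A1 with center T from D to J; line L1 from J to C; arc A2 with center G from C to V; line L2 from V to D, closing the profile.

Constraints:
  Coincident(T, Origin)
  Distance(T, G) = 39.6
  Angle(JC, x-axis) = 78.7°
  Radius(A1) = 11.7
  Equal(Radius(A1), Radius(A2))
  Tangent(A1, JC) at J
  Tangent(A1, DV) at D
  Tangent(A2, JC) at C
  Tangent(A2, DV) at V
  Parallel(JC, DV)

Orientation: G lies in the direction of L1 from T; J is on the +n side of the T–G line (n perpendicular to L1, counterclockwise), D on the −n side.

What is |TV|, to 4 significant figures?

41.29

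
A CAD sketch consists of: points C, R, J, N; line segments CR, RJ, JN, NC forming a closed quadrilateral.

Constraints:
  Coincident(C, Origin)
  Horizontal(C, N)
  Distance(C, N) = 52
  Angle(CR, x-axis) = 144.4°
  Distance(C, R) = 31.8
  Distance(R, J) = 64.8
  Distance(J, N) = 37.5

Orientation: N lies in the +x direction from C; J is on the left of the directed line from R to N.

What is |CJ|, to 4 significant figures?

50.48

Checks: |RJ| = 64.80 ✓; |JN| = 37.50 ✓.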